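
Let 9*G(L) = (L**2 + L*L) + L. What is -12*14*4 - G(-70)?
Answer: -15778/9 ≈ -1753.1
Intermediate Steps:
G(L) = L/9 + 2*L**2/9 (G(L) = ((L**2 + L*L) + L)/9 = ((L**2 + L**2) + L)/9 = (2*L**2 + L)/9 = (L + 2*L**2)/9 = L/9 + 2*L**2/9)
-12*14*4 - G(-70) = -12*14*4 - (-70)*(1 + 2*(-70))/9 = -168*4 - (-70)*(1 - 140)/9 = -672 - (-70)*(-139)/9 = -672 - 1*9730/9 = -672 - 9730/9 = -15778/9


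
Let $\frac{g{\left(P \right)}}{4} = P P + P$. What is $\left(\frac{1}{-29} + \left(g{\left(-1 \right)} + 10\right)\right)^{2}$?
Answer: $\frac{83521}{841} \approx 99.312$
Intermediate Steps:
$g{\left(P \right)} = 4 P + 4 P^{2}$ ($g{\left(P \right)} = 4 \left(P P + P\right) = 4 \left(P^{2} + P\right) = 4 \left(P + P^{2}\right) = 4 P + 4 P^{2}$)
$\left(\frac{1}{-29} + \left(g{\left(-1 \right)} + 10\right)\right)^{2} = \left(\frac{1}{-29} + \left(4 \left(-1\right) \left(1 - 1\right) + 10\right)\right)^{2} = \left(- \frac{1}{29} + \left(4 \left(-1\right) 0 + 10\right)\right)^{2} = \left(- \frac{1}{29} + \left(0 + 10\right)\right)^{2} = \left(- \frac{1}{29} + 10\right)^{2} = \left(\frac{289}{29}\right)^{2} = \frac{83521}{841}$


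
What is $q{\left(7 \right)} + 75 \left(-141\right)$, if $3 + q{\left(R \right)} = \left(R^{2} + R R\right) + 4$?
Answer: $-10476$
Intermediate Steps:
$q{\left(R \right)} = 1 + 2 R^{2}$ ($q{\left(R \right)} = -3 + \left(\left(R^{2} + R R\right) + 4\right) = -3 + \left(\left(R^{2} + R^{2}\right) + 4\right) = -3 + \left(2 R^{2} + 4\right) = -3 + \left(4 + 2 R^{2}\right) = 1 + 2 R^{2}$)
$q{\left(7 \right)} + 75 \left(-141\right) = \left(1 + 2 \cdot 7^{2}\right) + 75 \left(-141\right) = \left(1 + 2 \cdot 49\right) - 10575 = \left(1 + 98\right) - 10575 = 99 - 10575 = -10476$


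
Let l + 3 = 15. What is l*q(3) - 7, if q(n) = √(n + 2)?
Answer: -7 + 12*√5 ≈ 19.833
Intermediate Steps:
q(n) = √(2 + n)
l = 12 (l = -3 + 15 = 12)
l*q(3) - 7 = 12*√(2 + 3) - 7 = 12*√5 - 7 = -7 + 12*√5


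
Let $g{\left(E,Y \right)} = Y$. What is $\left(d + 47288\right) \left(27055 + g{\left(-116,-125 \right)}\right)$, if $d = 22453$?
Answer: $1878125130$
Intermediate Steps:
$\left(d + 47288\right) \left(27055 + g{\left(-116,-125 \right)}\right) = \left(22453 + 47288\right) \left(27055 - 125\right) = 69741 \cdot 26930 = 1878125130$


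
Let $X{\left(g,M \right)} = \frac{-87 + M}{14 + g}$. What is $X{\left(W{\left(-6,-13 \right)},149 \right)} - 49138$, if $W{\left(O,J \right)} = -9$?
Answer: $- \frac{245628}{5} \approx -49126.0$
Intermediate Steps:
$X{\left(g,M \right)} = \frac{-87 + M}{14 + g}$
$X{\left(W{\left(-6,-13 \right)},149 \right)} - 49138 = \frac{-87 + 149}{14 - 9} - 49138 = \frac{1}{5} \cdot 62 - 49138 = \frac{62}{5} - 49138 = - \frac{245628}{5}$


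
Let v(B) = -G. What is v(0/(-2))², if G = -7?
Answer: 49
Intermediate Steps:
v(B) = 7 (v(B) = -1*(-7) = 7)
v(0/(-2))² = 7² = 49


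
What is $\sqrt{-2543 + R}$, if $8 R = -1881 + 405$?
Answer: $\frac{i \sqrt{10910}}{2} \approx 52.225 i$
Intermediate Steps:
$R = - \frac{369}{2}$ ($R = \frac{-1881 + 405}{8} = \frac{1}{8} \left(-1476\right) = - \frac{369}{2} \approx -184.5$)
$\sqrt{-2543 + R} = \sqrt{-2543 - \frac{369}{2}} = \sqrt{- \frac{5455}{2}} = \frac{i \sqrt{10910}}{2}$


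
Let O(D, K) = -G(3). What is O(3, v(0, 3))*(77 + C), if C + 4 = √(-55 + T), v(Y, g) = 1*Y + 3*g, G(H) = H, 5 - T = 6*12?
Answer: -219 - 3*I*√122 ≈ -219.0 - 33.136*I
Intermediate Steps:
T = -67 (T = 5 - 6*12 = 5 - 1*72 = 5 - 72 = -67)
v(Y, g) = Y + 3*g
O(D, K) = -3 (O(D, K) = -1*3 = -3)
C = -4 + I*√122 (C = -4 + √(-55 - 67) = -4 + √(-122) = -4 + I*√122 ≈ -4.0 + 11.045*I)
O(3, v(0, 3))*(77 + C) = -3*(77 + (-4 + I*√122)) = -3*(73 + I*√122) = -219 - 3*I*√122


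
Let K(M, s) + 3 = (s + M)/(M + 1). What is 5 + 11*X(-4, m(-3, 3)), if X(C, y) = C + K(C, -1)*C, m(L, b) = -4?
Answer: 59/3 ≈ 19.667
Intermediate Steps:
K(M, s) = -3 + (M + s)/(1 + M) (K(M, s) = -3 + (s + M)/(M + 1) = -3 + (M + s)/(1 + M))
X(C, y) = C + C*(-4 - 2*C)/(1 + C) (X(C, y) = C + ((-3 - 1 - 2*C)/(1 + C))*C = C + ((-4 - 2*C)/(1 + C))*C = C + C*(-4 - 2*C)/(1 + C))
5 + 11*X(-4, m(-3, 3)) = 5 + 11*(-4*(-3 - 1*(-4))/(1 - 4)) = 5 + 11*(-4*(-3 + 4)/(-3)) = 5 + 11*(-4*(-⅓)*1) = 5 + 11*(4/3) = 5 + 44/3 = 59/3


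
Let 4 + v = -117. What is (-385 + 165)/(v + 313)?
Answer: -55/48 ≈ -1.1458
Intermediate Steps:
v = -121 (v = -4 - 117 = -121)
(-385 + 165)/(v + 313) = (-385 + 165)/(-121 + 313) = -220/192 = -220*1/192 = -55/48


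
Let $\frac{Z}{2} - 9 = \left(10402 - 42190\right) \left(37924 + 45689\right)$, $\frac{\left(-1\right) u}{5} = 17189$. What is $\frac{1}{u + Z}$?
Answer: $- \frac{1}{5315866015} \approx -1.8812 \cdot 10^{-10}$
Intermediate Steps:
$u = -85945$ ($u = \left(-5\right) 17189 = -85945$)
$Z = -5315780070$ ($Z = 18 + 2 \left(10402 - 42190\right) \left(37924 + 45689\right) = 18 + 2 \left(\left(-31788\right) 83613\right) = 18 + 2 \left(-2657890044\right) = 18 - 5315780088 = -5315780070$)
$\frac{1}{u + Z} = \frac{1}{-85945 - 5315780070} = \frac{1}{-5315866015} = - \frac{1}{5315866015}$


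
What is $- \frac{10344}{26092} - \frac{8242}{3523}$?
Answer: $- \frac{4836388}{1767733} \approx -2.7359$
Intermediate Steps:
$- \frac{10344}{26092} - \frac{8242}{3523} = \left(-10344\right) \frac{1}{26092} - \frac{634}{271} = - \frac{2586}{6523} - \frac{634}{271} = - \frac{4836388}{1767733}$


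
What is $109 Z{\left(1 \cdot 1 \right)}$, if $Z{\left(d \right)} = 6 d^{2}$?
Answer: $654$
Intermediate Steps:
$109 Z{\left(1 \cdot 1 \right)} = 109 \cdot 6 \left(1 \cdot 1\right)^{2} = 109 \cdot 6 \cdot 1^{2} = 109 \cdot 6 \cdot 1 = 109 \cdot 6 = 654$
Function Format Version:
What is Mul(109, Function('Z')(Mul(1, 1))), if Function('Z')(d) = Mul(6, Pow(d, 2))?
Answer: 654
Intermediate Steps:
Mul(109, Function('Z')(Mul(1, 1))) = Mul(109, Mul(6, Pow(Mul(1, 1), 2))) = Mul(109, Mul(6, Pow(1, 2))) = Mul(109, Mul(6, 1)) = Mul(109, 6) = 654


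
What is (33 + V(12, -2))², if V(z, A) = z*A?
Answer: 81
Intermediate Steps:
V(z, A) = A*z
(33 + V(12, -2))² = (33 - 2*12)² = (33 - 24)² = 9² = 81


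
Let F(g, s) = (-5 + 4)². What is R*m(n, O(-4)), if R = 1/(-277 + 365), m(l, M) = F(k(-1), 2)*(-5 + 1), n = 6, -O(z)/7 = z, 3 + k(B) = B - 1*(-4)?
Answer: -1/22 ≈ -0.045455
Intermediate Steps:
k(B) = 1 + B (k(B) = -3 + (B - 1*(-4)) = -3 + (B + 4) = -3 + (4 + B) = 1 + B)
O(z) = -7*z
F(g, s) = 1 (F(g, s) = (-1)² = 1)
m(l, M) = -4 (m(l, M) = 1*(-5 + 1) = 1*(-4) = -4)
R = 1/88 ≈ 0.011364
R*m(n, O(-4)) = (1/88)*(-4) = -1/22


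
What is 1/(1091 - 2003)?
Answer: -1/912 ≈ -0.0010965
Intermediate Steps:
1/(1091 - 2003) = 1/(-912) = -1/912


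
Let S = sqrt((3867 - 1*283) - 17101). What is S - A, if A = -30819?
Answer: 30819 + I*sqrt(13517) ≈ 30819.0 + 116.26*I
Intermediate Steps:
S = I*sqrt(13517) (S = sqrt((3867 - 283) - 17101) = sqrt(3584 - 17101) = sqrt(-13517) = I*sqrt(13517) ≈ 116.26*I)
S - A = I*sqrt(13517) - 1*(-30819) = I*sqrt(13517) + 30819 = 30819 + I*sqrt(13517)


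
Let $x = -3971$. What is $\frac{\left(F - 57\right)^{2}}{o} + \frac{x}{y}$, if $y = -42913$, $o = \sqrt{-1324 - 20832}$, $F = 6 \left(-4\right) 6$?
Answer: $\frac{3971}{42913} - \frac{40401 i \sqrt{5539}}{11078} \approx 0.092536 - 271.42 i$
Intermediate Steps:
$F = -144$ ($F = \left(-24\right) 6 = -144$)
$o = 2 i \sqrt{5539}$ ($o = \sqrt{-22156} = 2 i \sqrt{5539} \approx 148.85 i$)
$\frac{\left(F - 57\right)^{2}}{o} + \frac{x}{y} = \frac{\left(-144 - 57\right)^{2}}{2 i \sqrt{5539}} - \frac{3971}{-42913} = \left(-201\right)^{2} \left(- \frac{i \sqrt{5539}}{11078}\right) - - \frac{3971}{42913} = 40401 \left(- \frac{i \sqrt{5539}}{11078}\right) + \frac{3971}{42913} = - \frac{40401 i \sqrt{5539}}{11078} + \frac{3971}{42913} = \frac{3971}{42913} - \frac{40401 i \sqrt{5539}}{11078}$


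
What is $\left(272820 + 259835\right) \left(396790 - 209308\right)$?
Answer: $99863224710$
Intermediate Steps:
$\left(272820 + 259835\right) \left(396790 - 209308\right) = 532655 \cdot 187482 = 99863224710$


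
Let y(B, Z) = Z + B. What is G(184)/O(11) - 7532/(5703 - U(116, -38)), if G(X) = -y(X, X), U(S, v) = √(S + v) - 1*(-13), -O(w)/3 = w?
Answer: 750006604/76314909 - 538*√78/2312573 ≈ 9.8257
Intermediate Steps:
y(B, Z) = B + Z
O(w) = -3*w
U(S, v) = 13 + √(S + v) (U(S, v) = √(S + v) + 13 = 13 + √(S + v))
G(X) = -2*X (G(X) = -(X + X) = -2*X)
G(184)/O(11) - 7532/(5703 - U(116, -38)) = (-2*184)/((-3*11)) - 7532/(5703 - (13 + √(116 - 38))) = -368/(-33) - 7532/(5703 - (13 + √78)) = -368*(-1/33) - 7532/(5703 + (-13 - √78)) = 368/33 - 7532/(5690 - √78)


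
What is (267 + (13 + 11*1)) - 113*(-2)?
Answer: 517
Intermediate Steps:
(267 + (13 + 11*1)) - 113*(-2) = (267 + (13 + 11)) + 226 = (267 + 24) + 226 = 291 + 226 = 517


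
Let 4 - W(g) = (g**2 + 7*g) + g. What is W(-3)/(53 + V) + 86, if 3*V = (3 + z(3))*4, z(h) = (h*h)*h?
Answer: 8017/93 ≈ 86.204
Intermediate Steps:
z(h) = h**3 (z(h) = h**2*h = h**3)
W(g) = 4 - g**2 - 8*g (W(g) = 4 - ((g**2 + 7*g) + g) = 4 - (g**2 + 8*g) = 4 + (-g**2 - 8*g) = 4 - g**2 - 8*g)
V = 40 (V = ((3 + 3**3)*4)/3 = ((3 + 27)*4)/3 = (30*4)/3 = (1/3)*120 = 40)
W(-3)/(53 + V) + 86 = (4 - 1*(-3)**2 - 8*(-3))/(53 + 40) + 86 = (4 - 1*9 + 24)/93 + 86 = (4 - 9 + 24)/93 + 86 = (1/93)*19 + 86 = 19/93 + 86 = 8017/93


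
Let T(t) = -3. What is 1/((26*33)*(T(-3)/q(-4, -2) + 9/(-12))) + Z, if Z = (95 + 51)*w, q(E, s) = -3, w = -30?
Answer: -1879018/429 ≈ -4380.0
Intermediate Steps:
Z = -4380 (Z = (95 + 51)*(-30) = 146*(-30) = -4380)
1/((26*33)*(T(-3)/q(-4, -2) + 9/(-12))) + Z = 1/((26*33)*(-3/(-3) + 9/(-12))) - 4380 = 1/(858*(-3*(-⅓) + 9*(-1/12))) - 4380 = 1/(858*(1 - ¾)) - 4380 = 1/(858*(¼)) - 4380 = 1/(429/2) - 4380 = 2/429 - 4380 = -1879018/429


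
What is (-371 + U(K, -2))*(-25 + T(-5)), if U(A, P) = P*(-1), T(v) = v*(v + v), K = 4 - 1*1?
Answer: -9225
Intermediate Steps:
K = 3 (K = 4 - 1 = 3)
T(v) = 2*v² (T(v) = v*(2*v) = 2*v²)
U(A, P) = -P
(-371 + U(K, -2))*(-25 + T(-5)) = (-371 - 1*(-2))*(-25 + 2*(-5)²) = (-371 + 2)*(-25 + 2*25) = -369*(-25 + 50) = -369*25 = -9225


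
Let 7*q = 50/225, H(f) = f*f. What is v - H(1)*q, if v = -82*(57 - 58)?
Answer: 5164/63 ≈ 81.968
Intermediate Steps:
H(f) = f**2
v = 82 (v = -82*(-1) = 82)
q = 2/63 (q = (50/225)/7 = (50*(1/225))/7 = (1/7)*(2/9) = 2/63 ≈ 0.031746)
v - H(1)*q = 82 - 1**2*2/63 = 82 - 2/63 = 5164/63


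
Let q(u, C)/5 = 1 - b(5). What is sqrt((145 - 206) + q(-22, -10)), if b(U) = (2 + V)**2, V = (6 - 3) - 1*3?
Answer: 2*I*sqrt(19) ≈ 8.7178*I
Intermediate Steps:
V = 0 (V = 3 - 3 = 0)
b(U) = 4 (b(U) = (2 + 0)**2 = 2**2 = 4)
q(u, C) = -15 (q(u, C) = 5*(1 - 1*4) = 5*(1 - 4) = 5*(-3) = -15)
sqrt((145 - 206) + q(-22, -10)) = sqrt((145 - 206) - 15) = sqrt(-61 - 15) = sqrt(-76) = 2*I*sqrt(19)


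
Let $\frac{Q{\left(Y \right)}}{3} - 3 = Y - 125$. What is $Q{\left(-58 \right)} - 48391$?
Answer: $-48931$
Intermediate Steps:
$Q{\left(Y \right)} = -366 + 3 Y$ ($Q{\left(Y \right)} = 9 + 3 \left(Y - 125\right) = 9 + 3 \left(-125 + Y\right) = 9 + \left(-375 + 3 Y\right) = -366 + 3 Y$)
$Q{\left(-58 \right)} - 48391 = \left(-366 + 3 \left(-58\right)\right) - 48391 = \left(-366 - 174\right) - 48391 = -540 - 48391 = -48931$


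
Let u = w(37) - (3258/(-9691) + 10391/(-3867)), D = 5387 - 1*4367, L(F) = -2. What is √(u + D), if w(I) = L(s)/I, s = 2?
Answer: √1966760829481231820685/1386578589 ≈ 31.984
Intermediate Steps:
w(I) = -2/I
D = 1020 (D = 5387 - 4367 = 1020)
u = 4117070885/1386578589 (u = -2/37 - (3258/(-9691) + 10391/(-3867)) = -2*1/37 - (3258*(-1/9691) + 10391*(-1/3867)) = -2/37 - (-3258/9691 - 10391/3867) = -2/37 - 1*(-113297867/37475097) = -2/37 + 113297867/37475097 = 4117070885/1386578589 ≈ 2.9692)
√(u + D) = √(4117070885/1386578589 + 1020) = √(1418427231665/1386578589) = √1966760829481231820685/1386578589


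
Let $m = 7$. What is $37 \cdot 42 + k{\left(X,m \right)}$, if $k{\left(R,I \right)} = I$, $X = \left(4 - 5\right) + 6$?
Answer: $1561$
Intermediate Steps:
$X = 5$ ($X = -1 + 6 = 5$)
$37 \cdot 42 + k{\left(X,m \right)} = 37 \cdot 42 + 7 = 1554 + 7 = 1561$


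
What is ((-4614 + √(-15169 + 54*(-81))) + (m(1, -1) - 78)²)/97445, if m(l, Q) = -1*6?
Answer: 2442/97445 + I*√19543/97445 ≈ 0.02506 + 0.0014346*I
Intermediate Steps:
m(l, Q) = -6
((-4614 + √(-15169 + 54*(-81))) + (m(1, -1) - 78)²)/97445 = ((-4614 + √(-15169 + 54*(-81))) + (-6 - 78)²)/97445 = ((-4614 + √(-15169 - 4374)) + (-84)²)*(1/97445) = ((-4614 + √(-19543)) + 7056)*(1/97445) = ((-4614 + I*√19543) + 7056)*(1/97445) = (2442 + I*√19543)*(1/97445) = 2442/97445 + I*√19543/97445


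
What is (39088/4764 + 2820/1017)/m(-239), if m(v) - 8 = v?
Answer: -492472/10362891 ≈ -0.047523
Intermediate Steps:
m(v) = 8 + v
(39088/4764 + 2820/1017)/m(-239) = (39088/4764 + 2820/1017)/(8 - 239) = (39088*(1/4764) + 2820*(1/1017))/(-231) = (9772/1191 + 940/339)*(-1/231) = (492472/44861)*(-1/231) = -492472/10362891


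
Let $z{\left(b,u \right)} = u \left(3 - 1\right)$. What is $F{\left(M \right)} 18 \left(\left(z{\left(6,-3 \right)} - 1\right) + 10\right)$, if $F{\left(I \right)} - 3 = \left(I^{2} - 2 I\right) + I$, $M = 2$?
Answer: $270$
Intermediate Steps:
$z{\left(b,u \right)} = 2 u$ ($z{\left(b,u \right)} = u 2 = 2 u$)
$F{\left(I \right)} = 3 + I^{2} - I$ ($F{\left(I \right)} = 3 + \left(\left(I^{2} - 2 I\right) + I\right) = 3 + \left(I^{2} - I\right) = 3 + I^{2} - I$)
$F{\left(M \right)} 18 \left(\left(z{\left(6,-3 \right)} - 1\right) + 10\right) = \left(3 + 2^{2} - 2\right) 18 \left(\left(2 \left(-3\right) - 1\right) + 10\right) = \left(3 + 4 - 2\right) 18 \left(\left(-6 - 1\right) + 10\right) = 5 \cdot 18 \left(-7 + 10\right) = 90 \cdot 3 = 270$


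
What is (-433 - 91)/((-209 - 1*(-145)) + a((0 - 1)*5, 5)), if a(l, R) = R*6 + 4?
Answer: 262/15 ≈ 17.467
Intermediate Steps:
a(l, R) = 4 + 6*R (a(l, R) = 6*R + 4 = 4 + 6*R)
(-433 - 91)/((-209 - 1*(-145)) + a((0 - 1)*5, 5)) = (-433 - 91)/((-209 - 1*(-145)) + (4 + 6*5)) = -524/((-209 + 145) + (4 + 30)) = -524/(-64 + 34) = -524/(-30) = -524*(-1/30) = 262/15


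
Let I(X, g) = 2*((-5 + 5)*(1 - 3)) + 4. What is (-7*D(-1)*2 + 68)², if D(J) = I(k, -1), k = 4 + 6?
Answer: 144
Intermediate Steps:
k = 10
I(X, g) = 4 (I(X, g) = 2*(0*(-2)) + 4 = 2*0 + 4 = 0 + 4 = 4)
D(J) = 4
(-7*D(-1)*2 + 68)² = (-7*4*2 + 68)² = (-28*2 + 68)² = (-56 + 68)² = 12² = 144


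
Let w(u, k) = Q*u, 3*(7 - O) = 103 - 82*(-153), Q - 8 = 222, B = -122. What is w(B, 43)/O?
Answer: 21045/3157 ≈ 6.6661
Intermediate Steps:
Q = 230 (Q = 8 + 222 = 230)
O = -12628/3 (O = 7 - (103 - 82*(-153))/3 = 7 - (103 + 12546)/3 = 7 - ⅓*12649 = 7 - 12649/3 = -12628/3 ≈ -4209.3)
w(u, k) = 230*u
w(B, 43)/O = (230*(-122))/(-12628/3) = -28060*(-3/12628) = 21045/3157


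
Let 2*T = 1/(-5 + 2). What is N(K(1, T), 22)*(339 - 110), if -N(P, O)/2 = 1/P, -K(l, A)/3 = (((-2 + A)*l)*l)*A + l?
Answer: 5496/49 ≈ 112.16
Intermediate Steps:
T = -1/6 (T = 1/(2*(-5 + 2)) = (1/2)/(-3) = (1/2)*(-1/3) = -1/6 ≈ -0.16667)
K(l, A) = -3*l - 3*A*l**2*(-2 + A) (K(l, A) = -3*((((-2 + A)*l)*l)*A + l) = -3*(((l*(-2 + A))*l)*A + l) = -3*((l**2*(-2 + A))*A + l) = -3*(A*l**2*(-2 + A) + l) = -3*(l + A*l**2*(-2 + A)) = -3*l - 3*A*l**2*(-2 + A))
N(P, O) = -2/P
N(K(1, T), 22)*(339 - 110) = (-2*1/(3*(-1 - 1*1*(-1/6)**2 + 2*(-1/6)*1)))*(339 - 110) = -2*1/(3*(-1 - 1*1*1/36 - 1/3))*229 = -2*1/(3*(-1 - 1/36 - 1/3))*229 = -2/(3*1*(-49/36))*229 = -2/(-49/12)*229 = -2*(-12/49)*229 = (24/49)*229 = 5496/49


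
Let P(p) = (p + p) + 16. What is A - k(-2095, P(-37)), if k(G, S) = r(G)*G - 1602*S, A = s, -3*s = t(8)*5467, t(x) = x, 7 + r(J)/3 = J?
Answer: -39955694/3 ≈ -1.3319e+7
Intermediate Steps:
r(J) = -21 + 3*J
P(p) = 16 + 2*p (P(p) = 2*p + 16 = 16 + 2*p)
s = -43736/3 (s = -8*5467/3 = -1/3*43736 = -43736/3 ≈ -14579.)
A = -43736/3 ≈ -14579.
k(G, S) = -1602*S + G*(-21 + 3*G) (k(G, S) = (-21 + 3*G)*G - 1602*S = G*(-21 + 3*G) - 1602*S = -1602*S + G*(-21 + 3*G))
A - k(-2095, P(-37)) = -43736/3 - (-1602*(16 + 2*(-37)) + 3*(-2095)*(-7 - 2095)) = -43736/3 - (-1602*(16 - 74) + 3*(-2095)*(-2102)) = -43736/3 - (-1602*(-58) + 13211070) = -43736/3 - (92916 + 13211070) = -43736/3 - 1*13303986 = -43736/3 - 13303986 = -39955694/3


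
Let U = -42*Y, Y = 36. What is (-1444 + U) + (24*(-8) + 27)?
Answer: -3121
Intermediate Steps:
U = -1512 (U = -42*36 = -1512)
(-1444 + U) + (24*(-8) + 27) = (-1444 - 1512) + (24*(-8) + 27) = -2956 + (-192 + 27) = -2956 - 165 = -3121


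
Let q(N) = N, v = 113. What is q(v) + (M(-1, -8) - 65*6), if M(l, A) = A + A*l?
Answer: -277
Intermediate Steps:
q(v) + (M(-1, -8) - 65*6) = 113 + (-8*(1 - 1) - 65*6) = 113 + (-8*0 - 390) = 113 + (0 - 390) = 113 - 390 = -277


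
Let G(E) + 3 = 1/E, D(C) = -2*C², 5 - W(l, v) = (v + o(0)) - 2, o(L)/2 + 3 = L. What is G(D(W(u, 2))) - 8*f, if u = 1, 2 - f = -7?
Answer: -18151/242 ≈ -75.004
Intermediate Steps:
f = 9 (f = 2 - 1*(-7) = 2 + 7 = 9)
o(L) = -6 + 2*L
W(l, v) = 13 - v (W(l, v) = 5 - ((v + (-6 + 2*0)) - 2) = 5 - ((v + (-6 + 0)) - 2) = 5 - ((v - 6) - 2) = 5 - ((-6 + v) - 2) = 5 - (-8 + v) = 5 + (8 - v) = 13 - v)
G(E) = -3 + 1/E
G(D(W(u, 2))) - 8*f = (-3 + 1/(-2*(13 - 1*2)²)) - 8*9 = (-3 + 1/(-2*(13 - 2)²)) - 72 = (-3 + 1/(-2*11²)) - 72 = (-3 + 1/(-2*121)) - 72 = (-3 + 1/(-242)) - 72 = (-3 - 1/242) - 72 = -727/242 - 72 = -18151/242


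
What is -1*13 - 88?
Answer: -101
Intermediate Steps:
-1*13 - 88 = -13 - 88 = -101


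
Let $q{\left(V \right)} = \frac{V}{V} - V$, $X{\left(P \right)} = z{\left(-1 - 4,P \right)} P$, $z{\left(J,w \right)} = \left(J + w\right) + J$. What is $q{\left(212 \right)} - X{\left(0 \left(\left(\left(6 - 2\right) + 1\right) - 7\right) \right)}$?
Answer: $-211$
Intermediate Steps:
$z{\left(J,w \right)} = w + 2 J$
$X{\left(P \right)} = P \left(-10 + P\right)$ ($X{\left(P \right)} = \left(P + 2 \left(-1 - 4\right)\right) P = \left(P + 2 \left(-5\right)\right) P = \left(P - 10\right) P = \left(-10 + P\right) P = P \left(-10 + P\right)$)
$q{\left(V \right)} = 1 - V$
$q{\left(212 \right)} - X{\left(0 \left(\left(\left(6 - 2\right) + 1\right) - 7\right) \right)} = \left(1 - 212\right) - 0 \left(\left(\left(6 - 2\right) + 1\right) - 7\right) \left(-10 + 0 \left(\left(\left(6 - 2\right) + 1\right) - 7\right)\right) = \left(1 - 212\right) - 0 \left(\left(4 + 1\right) - 7\right) \left(-10 + 0 \left(\left(4 + 1\right) - 7\right)\right) = -211 - 0 \left(5 - 7\right) \left(-10 + 0 \left(5 - 7\right)\right) = -211 - 0 \left(-2\right) \left(-10 + 0 \left(-2\right)\right) = -211 - 0 \left(-10 + 0\right) = -211 - 0 \left(-10\right) = -211 - 0 = -211 + 0 = -211$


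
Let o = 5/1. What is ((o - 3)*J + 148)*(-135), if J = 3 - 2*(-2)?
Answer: -21870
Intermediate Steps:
J = 7 (J = 3 + 4 = 7)
o = 5 (o = 5*1 = 5)
((o - 3)*J + 148)*(-135) = ((5 - 3)*7 + 148)*(-135) = (2*7 + 148)*(-135) = (14 + 148)*(-135) = 162*(-135) = -21870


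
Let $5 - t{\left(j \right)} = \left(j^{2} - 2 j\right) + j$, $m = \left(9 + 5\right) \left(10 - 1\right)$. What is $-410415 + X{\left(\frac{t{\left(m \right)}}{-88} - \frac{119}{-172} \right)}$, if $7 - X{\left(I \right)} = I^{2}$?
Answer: $- \frac{6338419172057}{14318656} \approx -4.4267 \cdot 10^{5}$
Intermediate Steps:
$m = 126$ ($m = 14 \cdot 9 = 126$)
$t{\left(j \right)} = 5 + j - j^{2}$ ($t{\left(j \right)} = 5 - \left(\left(j^{2} - 2 j\right) + j\right) = 5 - \left(j^{2} - j\right) = 5 + j - j^{2}$)
$X{\left(I \right)} = 7 - I^{2}$
$-410415 + X{\left(\frac{t{\left(m \right)}}{-88} - \frac{119}{-172} \right)} = -410415 + \left(7 - \left(\frac{5 + 126 - 126^{2}}{-88} - \frac{119}{-172}\right)^{2}\right) = -410415 + \left(7 - \left(\left(5 + 126 - 15876\right) \left(- \frac{1}{88}\right) - - \frac{119}{172}\right)^{2}\right) = -410415 + \left(7 - \left(\left(5 + 126 - 15876\right) \left(- \frac{1}{88}\right) + \frac{119}{172}\right)^{2}\right) = -410415 + \left(7 - \left(\left(-15745\right) \left(- \frac{1}{88}\right) + \frac{119}{172}\right)^{2}\right) = -410415 + \left(7 - \left(\frac{15745}{88} + \frac{119}{172}\right)^{2}\right) = -410415 + \left(7 - \left(\frac{679653}{3784}\right)^{2}\right) = -410415 + \left(7 - \frac{461928200409}{14318656}\right) = -410415 - \frac{461827969817}{14318656} = - \frac{6338419172057}{14318656}$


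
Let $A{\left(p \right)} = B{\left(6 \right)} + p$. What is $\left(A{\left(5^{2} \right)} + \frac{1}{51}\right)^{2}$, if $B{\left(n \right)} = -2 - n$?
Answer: $\frac{753424}{2601} \approx 289.67$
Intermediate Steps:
$A{\left(p \right)} = -8 + p$ ($A{\left(p \right)} = \left(-2 - 6\right) + p = -8 + p$)
$\left(A{\left(5^{2} \right)} + \frac{1}{51}\right)^{2} = \left(\left(-8 + 5^{2}\right) + \frac{1}{51}\right)^{2} = \left(\left(-8 + 25\right) + \frac{1}{51}\right)^{2} = \left(17 + \frac{1}{51}\right)^{2} = \left(\frac{868}{51}\right)^{2} = \frac{753424}{2601}$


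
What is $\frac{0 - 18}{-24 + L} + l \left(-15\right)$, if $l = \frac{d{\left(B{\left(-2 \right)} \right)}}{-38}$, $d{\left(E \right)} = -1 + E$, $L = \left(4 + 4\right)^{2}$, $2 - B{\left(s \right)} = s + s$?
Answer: $\frac{579}{380} \approx 1.5237$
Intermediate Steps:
$B{\left(s \right)} = 2 - 2 s$ ($B{\left(s \right)} = 2 - \left(s + s\right) = 2 - 2 s$)
$L = 64$ ($L = 8^{2} = 64$)
$l = - \frac{5}{38}$ ($l = \frac{-1 + \left(2 - -4\right)}{-38} = \left(-1 + \left(2 + 4\right)\right) \left(- \frac{1}{38}\right) = \left(-1 + 6\right) \left(- \frac{1}{38}\right) = 5 \left(- \frac{1}{38}\right) = - \frac{5}{38} \approx -0.13158$)
$\frac{0 - 18}{-24 + L} + l \left(-15\right) = \frac{0 - 18}{-24 + 64} - - \frac{75}{38} = - \frac{18}{40} + \frac{75}{38} = \left(-18\right) \frac{1}{40} + \frac{75}{38} = - \frac{9}{20} + \frac{75}{38} = \frac{579}{380}$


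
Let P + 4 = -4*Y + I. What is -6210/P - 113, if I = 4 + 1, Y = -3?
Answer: -7679/13 ≈ -590.69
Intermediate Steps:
I = 5
P = 13 (P = -4 + (-4*(-3) + 5) = -4 + (12 + 5) = -4 + 17 = 13)
-6210/P - 113 = -6210/13 - 113 = -7679/13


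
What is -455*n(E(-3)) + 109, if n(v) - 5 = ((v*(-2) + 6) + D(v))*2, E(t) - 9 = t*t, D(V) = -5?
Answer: 29684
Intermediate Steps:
E(t) = 9 + t² (E(t) = 9 + t*t = 9 + t²)
n(v) = 7 - 4*v (n(v) = 5 + ((v*(-2) + 6) - 5)*2 = 5 + ((-2*v + 6) - 5)*2 = 5 + ((6 - 2*v) - 5)*2 = 5 + (1 - 2*v)*2 = 5 + (2 - 4*v) = 7 - 4*v)
-455*n(E(-3)) + 109 = -455*(7 - 4*(9 + (-3)²)) + 109 = -455*(7 - 4*(9 + 9)) + 109 = -455*(7 - 4*18) + 109 = -455*(7 - 72) + 109 = -455*(-65) + 109 = 29575 + 109 = 29684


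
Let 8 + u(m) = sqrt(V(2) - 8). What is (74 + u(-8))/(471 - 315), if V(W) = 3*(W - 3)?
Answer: 11/26 + I*sqrt(11)/156 ≈ 0.42308 + 0.02126*I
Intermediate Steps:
V(W) = -9 + 3*W (V(W) = 3*(-3 + W) = -9 + 3*W)
u(m) = -8 + I*sqrt(11) (u(m) = -8 + sqrt((-9 + 3*2) - 8) = -8 + sqrt((-9 + 6) - 8) = -8 + sqrt(-3 - 8) = -8 + sqrt(-11) = -8 + I*sqrt(11))
(74 + u(-8))/(471 - 315) = (74 + (-8 + I*sqrt(11)))/(471 - 315) = (66 + I*sqrt(11))/156 = (66 + I*sqrt(11))*(1/156) = 11/26 + I*sqrt(11)/156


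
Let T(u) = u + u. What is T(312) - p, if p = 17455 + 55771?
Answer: -72602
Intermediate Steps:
T(u) = 2*u
p = 73226
T(312) - p = 2*312 - 1*73226 = 624 - 73226 = -72602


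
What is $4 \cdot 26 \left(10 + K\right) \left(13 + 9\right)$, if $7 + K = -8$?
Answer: $-11440$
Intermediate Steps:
$K = -15$ ($K = -7 - 8 = -15$)
$4 \cdot 26 \left(10 + K\right) \left(13 + 9\right) = 4 \cdot 26 \left(10 - 15\right) \left(13 + 9\right) = 104 \left(\left(-5\right) 22\right) = 104 \left(-110\right) = -11440$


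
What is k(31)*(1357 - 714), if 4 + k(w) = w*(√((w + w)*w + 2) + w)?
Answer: 615351 + 39866*√481 ≈ 1.4897e+6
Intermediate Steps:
k(w) = -4 + w*(w + √(2 + 2*w²)) (k(w) = -4 + w*(√((w + w)*w + 2) + w) = -4 + w*(√((2*w)*w + 2) + w) = -4 + w*(√(2*w² + 2) + w) = -4 + w*(√(2 + 2*w²) + w) = -4 + w*(w + √(2 + 2*w²)))
k(31)*(1357 - 714) = (-4 + 31² + 31*√(2 + 2*31²))*(1357 - 714) = (-4 + 961 + 31*√(2 + 2*961))*643 = (-4 + 961 + 31*√(2 + 1922))*643 = (-4 + 961 + 31*√1924)*643 = (-4 + 961 + 31*(2*√481))*643 = (-4 + 961 + 62*√481)*643 = (957 + 62*√481)*643 = 615351 + 39866*√481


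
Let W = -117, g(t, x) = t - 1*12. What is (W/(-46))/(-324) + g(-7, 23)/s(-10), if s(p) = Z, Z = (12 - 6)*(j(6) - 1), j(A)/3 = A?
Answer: -5465/28152 ≈ -0.19412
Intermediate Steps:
j(A) = 3*A
g(t, x) = -12 + t (g(t, x) = t - 12 = -12 + t)
Z = 102 (Z = (12 - 6)*(3*6 - 1) = 6*(18 - 1) = 6*17 = 102)
s(p) = 102
(W/(-46))/(-324) + g(-7, 23)/s(-10) = -117/(-46)/(-324) + (-12 - 7)/102 = -117*(-1/46)*(-1/324) - 19*1/102 = (117/46)*(-1/324) - 19/102 = -13/1656 - 19/102 = -5465/28152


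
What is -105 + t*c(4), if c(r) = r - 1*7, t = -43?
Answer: 24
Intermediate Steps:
c(r) = -7 + r (c(r) = r - 7 = -7 + r)
-105 + t*c(4) = -105 - 43*(-7 + 4) = -105 - 43*(-3) = -105 + 129 = 24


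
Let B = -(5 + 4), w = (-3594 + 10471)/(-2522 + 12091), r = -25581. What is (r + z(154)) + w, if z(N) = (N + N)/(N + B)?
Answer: -35489820988/1387505 ≈ -25578.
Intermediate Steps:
w = 6877/9569 ≈ 0.71867
B = -9 (B = -1*9 = -9)
z(N) = 2*N/(-9 + N) (z(N) = (N + N)/(N - 9) = (2*N)/(-9 + N) = 2*N/(-9 + N))
(r + z(154)) + w = (-25581 + 2*154/(-9 + 154)) + 6877/9569 = (-25581 + 2*154/145) + 6877/9569 = (-25581 + 2*154*(1/145)) + 6877/9569 = (-25581 + 308/145) + 6877/9569 = -3708937/145 + 6877/9569 = -35489820988/1387505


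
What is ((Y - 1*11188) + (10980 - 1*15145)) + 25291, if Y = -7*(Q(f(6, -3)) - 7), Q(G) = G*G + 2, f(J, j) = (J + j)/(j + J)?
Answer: 9966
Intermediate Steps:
f(J, j) = 1 (f(J, j) = (J + j)/(J + j) = 1)
Q(G) = 2 + G² (Q(G) = G² + 2 = 2 + G²)
Y = 28 (Y = -7*((2 + 1²) - 7) = -7*((2 + 1) - 7) = -7*(3 - 7) = -7*(-4) = 28)
((Y - 1*11188) + (10980 - 1*15145)) + 25291 = ((28 - 1*11188) + (10980 - 1*15145)) + 25291 = ((28 - 11188) + (10980 - 15145)) + 25291 = (-11160 - 4165) + 25291 = -15325 + 25291 = 9966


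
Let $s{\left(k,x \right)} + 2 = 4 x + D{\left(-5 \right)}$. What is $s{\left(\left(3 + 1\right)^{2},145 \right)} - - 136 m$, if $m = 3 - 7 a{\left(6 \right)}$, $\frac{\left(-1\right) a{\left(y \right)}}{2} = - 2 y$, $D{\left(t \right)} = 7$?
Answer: $-21855$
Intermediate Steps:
$a{\left(y \right)} = 4 y$ ($a{\left(y \right)} = - 2 \left(- 2 y\right) = 4 y$)
$s{\left(k,x \right)} = 5 + 4 x$ ($s{\left(k,x \right)} = -2 + \left(4 x + 7\right) = -2 + \left(7 + 4 x\right) = 5 + 4 x$)
$m = -165$ ($m = 3 - 7 \cdot 4 \cdot 6 = 3 - 168 = -165$)
$s{\left(\left(3 + 1\right)^{2},145 \right)} - - 136 m = \left(5 + 4 \cdot 145\right) - \left(-136\right) \left(-165\right) = \left(5 + 580\right) - 22440 = 585 - 22440 = -21855$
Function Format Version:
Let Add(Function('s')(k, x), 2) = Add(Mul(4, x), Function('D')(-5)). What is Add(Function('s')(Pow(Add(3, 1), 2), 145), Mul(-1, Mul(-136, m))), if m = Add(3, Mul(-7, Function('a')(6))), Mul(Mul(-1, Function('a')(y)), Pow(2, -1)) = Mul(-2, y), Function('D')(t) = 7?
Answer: -21855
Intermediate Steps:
Function('a')(y) = Mul(4, y) (Function('a')(y) = Mul(-2, Mul(-2, y)) = Mul(4, y))
Function('s')(k, x) = Add(5, Mul(4, x)) (Function('s')(k, x) = Add(-2, Add(Mul(4, x), 7)) = Add(-2, Add(7, Mul(4, x))) = Add(5, Mul(4, x)))
m = -165 (m = Add(3, Mul(-7, Mul(4, 6))) = Add(3, Mul(-7, 24)) = Add(3, -168) = -165)
Add(Function('s')(Pow(Add(3, 1), 2), 145), Mul(-1, Mul(-136, m))) = Add(Add(5, Mul(4, 145)), Mul(-1, Mul(-136, -165))) = Add(Add(5, 580), Mul(-1, 22440)) = Add(585, -22440) = -21855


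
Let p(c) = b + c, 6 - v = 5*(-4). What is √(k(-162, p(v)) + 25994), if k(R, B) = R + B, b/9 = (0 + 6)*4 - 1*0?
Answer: √26074 ≈ 161.47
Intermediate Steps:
b = 216 (b = 9*((0 + 6)*4 - 1*0) = 9*(6*4 + 0) = 9*(24 + 0) = 9*24 = 216)
v = 26 (v = 6 - 5*(-4) = 6 - 1*(-20) = 6 + 20 = 26)
p(c) = 216 + c
k(R, B) = B + R
√(k(-162, p(v)) + 25994) = √(((216 + 26) - 162) + 25994) = √((242 - 162) + 25994) = √(80 + 25994) = √26074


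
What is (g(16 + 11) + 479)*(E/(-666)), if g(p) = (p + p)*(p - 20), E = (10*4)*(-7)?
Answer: 119980/333 ≈ 360.30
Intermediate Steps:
E = -280 (E = 40*(-7) = -280)
g(p) = 2*p*(-20 + p) (g(p) = (2*p)*(-20 + p) = 2*p*(-20 + p))
(g(16 + 11) + 479)*(E/(-666)) = (2*(16 + 11)*(-20 + (16 + 11)) + 479)*(-280/(-666)) = (2*27*(-20 + 27) + 479)*(-280*(-1/666)) = (2*27*7 + 479)*(140/333) = (378 + 479)*(140/333) = 857*(140/333) = 119980/333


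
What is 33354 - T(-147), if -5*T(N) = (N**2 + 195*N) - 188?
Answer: 159526/5 ≈ 31905.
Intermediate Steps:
T(N) = 188/5 - 39*N - N**2/5 (T(N) = -((N**2 + 195*N) - 188)/5 = -(-188 + N**2 + 195*N)/5 = 188/5 - 39*N - N**2/5)
33354 - T(-147) = 33354 - (188/5 - 39*(-147) - 1/5*(-147)**2) = 33354 - (188/5 + 5733 - 1/5*21609) = 33354 - (188/5 + 5733 - 21609/5) = 33354 - 1*7244/5 = 33354 - 7244/5 = 159526/5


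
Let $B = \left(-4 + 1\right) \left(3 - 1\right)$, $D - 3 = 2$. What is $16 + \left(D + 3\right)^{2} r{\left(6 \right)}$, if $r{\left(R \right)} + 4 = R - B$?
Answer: $528$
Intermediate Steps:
$D = 5$ ($D = 3 + 2 = 5$)
$B = -6$ ($B = \left(-3\right) 2 = -6$)
$r{\left(R \right)} = 2 + R$ ($r{\left(R \right)} = -4 + \left(R - -6\right) = -4 + \left(R + 6\right) = -4 + \left(6 + R\right) = 2 + R$)
$16 + \left(D + 3\right)^{2} r{\left(6 \right)} = 16 + \left(5 + 3\right)^{2} \left(2 + 6\right) = 16 + 8^{2} \cdot 8 = 16 + 64 \cdot 8 = 16 + 512 = 528$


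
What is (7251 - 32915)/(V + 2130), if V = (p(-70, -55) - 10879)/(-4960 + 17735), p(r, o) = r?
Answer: -327857600/27199801 ≈ -12.054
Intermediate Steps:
V = -10949/12775 (V = (-70 - 10879)/(-4960 + 17735) = -10949/12775 ≈ -0.85706)
(7251 - 32915)/(V + 2130) = (7251 - 32915)/(-10949/12775 + 2130) = -25664/27199801/12775 = -25664*12775/27199801 = -327857600/27199801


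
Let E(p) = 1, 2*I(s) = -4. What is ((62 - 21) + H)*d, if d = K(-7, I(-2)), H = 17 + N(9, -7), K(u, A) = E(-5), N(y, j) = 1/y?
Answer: 523/9 ≈ 58.111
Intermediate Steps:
I(s) = -2 (I(s) = (1/2)*(-4) = -2)
K(u, A) = 1
H = 154/9 (H = 17 + 1/9 = 154/9 ≈ 17.111)
d = 1
((62 - 21) + H)*d = ((62 - 21) + 154/9)*1 = (41 + 154/9)*1 = (523/9)*1 = 523/9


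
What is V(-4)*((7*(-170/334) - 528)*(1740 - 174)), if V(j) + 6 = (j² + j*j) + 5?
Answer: -4309476966/167 ≈ -2.5805e+7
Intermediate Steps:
V(j) = -1 + 2*j² (V(j) = -6 + ((j² + j*j) + 5) = -6 + ((j² + j²) + 5) = -6 + (2*j² + 5) = -6 + (5 + 2*j²) = -1 + 2*j²)
V(-4)*((7*(-170/334) - 528)*(1740 - 174)) = (-1 + 2*(-4)²)*((7*(-170/334) - 528)*(1740 - 174)) = (-1 + 2*16)*((7*(-170*1/334) - 528)*1566) = (-1 + 32)*((7*(-85/167) - 528)*1566) = 31*((-595/167 - 528)*1566) = 31*(-88771/167*1566) = 31*(-139015386/167) = -4309476966/167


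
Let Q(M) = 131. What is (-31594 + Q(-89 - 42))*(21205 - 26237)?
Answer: 158321816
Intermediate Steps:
(-31594 + Q(-89 - 42))*(21205 - 26237) = (-31594 + 131)*(21205 - 26237) = -31463*(-5032) = 158321816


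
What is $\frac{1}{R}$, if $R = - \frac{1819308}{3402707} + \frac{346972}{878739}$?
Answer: $- \frac{2990091346473}{418052839408} \approx -7.1524$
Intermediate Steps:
$R = - \frac{418052839408}{2990091346473}$ ($R = \left(-1819308\right) \frac{1}{3402707} + 346972 \cdot \frac{1}{878739} = - \frac{1819308}{3402707} + \frac{346972}{878739} = - \frac{418052839408}{2990091346473} \approx -0.13981$)
$\frac{1}{R} = \frac{1}{- \frac{418052839408}{2990091346473}} = - \frac{2990091346473}{418052839408}$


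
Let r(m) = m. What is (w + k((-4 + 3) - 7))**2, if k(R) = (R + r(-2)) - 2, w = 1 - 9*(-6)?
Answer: 1849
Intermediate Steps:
w = 55 (w = 1 + 54 = 55)
k(R) = -4 + R (k(R) = (R - 2) - 2 = (-2 + R) - 2 = -4 + R)
(w + k((-4 + 3) - 7))**2 = (55 + (-4 + ((-4 + 3) - 7)))**2 = (55 + (-4 + (-1 - 7)))**2 = (55 + (-4 - 8))**2 = (55 - 12)**2 = 43**2 = 1849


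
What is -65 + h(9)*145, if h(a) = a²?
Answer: 11680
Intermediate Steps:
-65 + h(9)*145 = -65 + 9²*145 = -65 + 81*145 = -65 + 11745 = 11680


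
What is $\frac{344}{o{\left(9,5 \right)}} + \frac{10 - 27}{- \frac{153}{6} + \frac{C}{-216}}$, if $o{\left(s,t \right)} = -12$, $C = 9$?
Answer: $- \frac{51494}{1839} \approx -28.001$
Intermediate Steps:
$\frac{344}{o{\left(9,5 \right)}} + \frac{10 - 27}{- \frac{153}{6} + \frac{C}{-216}} = \frac{344}{-12} + \frac{10 - 27}{- \frac{153}{6} + \frac{9}{-216}} = 344 \left(- \frac{1}{12}\right) + \frac{10 - 27}{\left(-153\right) \frac{1}{6} + 9 \left(- \frac{1}{216}\right)} = - \frac{86}{3} - \frac{17}{- \frac{51}{2} - \frac{1}{24}} = - \frac{86}{3} - \frac{17}{- \frac{613}{24}} = - \frac{86}{3} - - \frac{408}{613} = - \frac{86}{3} + \frac{408}{613} = - \frac{51494}{1839}$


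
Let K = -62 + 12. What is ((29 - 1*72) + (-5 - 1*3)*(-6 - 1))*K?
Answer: -650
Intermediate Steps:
K = -50
((29 - 1*72) + (-5 - 1*3)*(-6 - 1))*K = ((29 - 1*72) + (-5 - 1*3)*(-6 - 1))*(-50) = ((29 - 72) + (-5 - 3)*(-7))*(-50) = (-43 - 8*(-7))*(-50) = (-43 + 56)*(-50) = 13*(-50) = -650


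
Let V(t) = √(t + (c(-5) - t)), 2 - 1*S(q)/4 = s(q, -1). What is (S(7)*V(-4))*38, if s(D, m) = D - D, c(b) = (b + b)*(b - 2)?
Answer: 304*√70 ≈ 2543.4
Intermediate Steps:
c(b) = 2*b*(-2 + b) (c(b) = (2*b)*(-2 + b) = 2*b*(-2 + b))
s(D, m) = 0
S(q) = 8 (S(q) = 8 - 4*0 = 8 + 0 = 8)
V(t) = √70 (V(t) = √(t + (2*(-5)*(-2 - 5) - t)) = √(t + (2*(-5)*(-7) - t)) = √(t + (70 - t)) = √70)
(S(7)*V(-4))*38 = (8*√70)*38 = 304*√70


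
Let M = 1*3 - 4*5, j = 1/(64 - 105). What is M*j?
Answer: 17/41 ≈ 0.41463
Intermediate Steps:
j = -1/41 (j = 1/(-41) = -1/41 ≈ -0.024390)
M = -17 (M = 3 - 20 = -17)
M*j = -17*(-1/41) = 17/41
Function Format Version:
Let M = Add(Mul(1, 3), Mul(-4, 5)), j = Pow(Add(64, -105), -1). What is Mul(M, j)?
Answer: Rational(17, 41) ≈ 0.41463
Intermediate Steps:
j = Rational(-1, 41) (j = Pow(-41, -1) = Rational(-1, 41) ≈ -0.024390)
M = -17 (M = Add(3, -20) = -17)
Mul(M, j) = Mul(-17, Rational(-1, 41)) = Rational(17, 41)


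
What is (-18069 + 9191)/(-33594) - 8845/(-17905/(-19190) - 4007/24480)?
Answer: -634473195570157/55188844689 ≈ -11496.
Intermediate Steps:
(-18069 + 9191)/(-33594) - 8845/(-17905/(-19190) - 4007/24480) = -8878*(-1/33594) - 8845/(-17905*(-1/19190) - 4007*1/24480) = 4439/16797 - 8845/(3581/3838 - 4007/24480) = 4439/16797 - 8845/36142007/46977120 = 4439/16797 - 8845*46977120/36142007 = 4439/16797 - 415512626400/36142007 = -634473195570157/55188844689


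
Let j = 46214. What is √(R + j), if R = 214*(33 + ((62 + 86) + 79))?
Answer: √101854 ≈ 319.15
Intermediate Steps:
R = 55640 (R = 214*(33 + (148 + 79)) = 214*(33 + 227) = 214*260 = 55640)
√(R + j) = √(55640 + 46214) = √101854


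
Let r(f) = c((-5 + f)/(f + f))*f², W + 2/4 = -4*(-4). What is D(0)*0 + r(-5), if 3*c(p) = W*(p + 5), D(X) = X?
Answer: 775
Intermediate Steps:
W = 31/2 (W = -½ - 4*(-4) = -½ + 16 = 31/2 ≈ 15.500)
c(p) = 155/6 + 31*p/6 (c(p) = (31*(p + 5)/2)/3 = (31*(5 + p)/2)/3 = (155/2 + 31*p/2)/3 = 155/6 + 31*p/6)
r(f) = f²*(155/6 + 31*(-5 + f)/(12*f)) (r(f) = (155/6 + 31*((-5 + f)/(f + f))/6)*f² = (155/6 + 31*((-5 + f)/((2*f)))/6)*f² = (155/6 + 31*((-5 + f)*(1/(2*f)))/6)*f² = (155/6 + 31*((-5 + f)/(2*f))/6)*f² = (155/6 + 31*(-5 + f)/(12*f))*f² = f²*(155/6 + 31*(-5 + f)/(12*f)))
D(0)*0 + r(-5) = 0*0 + (31/12)*(-5)*(-5 + 11*(-5)) = 0 + (31/12)*(-5)*(-5 - 55) = 0 + (31/12)*(-5)*(-60) = 0 + 775 = 775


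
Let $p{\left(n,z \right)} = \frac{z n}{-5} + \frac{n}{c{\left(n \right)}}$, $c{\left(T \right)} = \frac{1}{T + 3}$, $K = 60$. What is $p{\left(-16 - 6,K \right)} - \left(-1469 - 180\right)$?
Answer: $2331$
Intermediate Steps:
$c{\left(T \right)} = \frac{1}{3 + T}$
$p{\left(n,z \right)} = n \left(3 + n\right) - \frac{n z}{5}$ ($p{\left(n,z \right)} = \frac{z n}{-5} + \frac{n}{\frac{1}{3 + n}} = n z \left(- \frac{1}{5}\right) + n \left(3 + n\right) = - \frac{n z}{5} + n \left(3 + n\right) = n \left(3 + n\right) - \frac{n z}{5}$)
$p{\left(-16 - 6,K \right)} - \left(-1469 - 180\right) = \frac{\left(-16 - 6\right) \left(15 - 60 + 5 \left(-16 - 6\right)\right)}{5} - \left(-1469 - 180\right) = \frac{1}{5} \left(-22\right) \left(15 - 60 + 5 \left(-22\right)\right) - -1649 = \frac{1}{5} \left(-22\right) \left(15 - 60 - 110\right) + 1649 = \frac{1}{5} \left(-22\right) \left(-155\right) + 1649 = 682 + 1649 = 2331$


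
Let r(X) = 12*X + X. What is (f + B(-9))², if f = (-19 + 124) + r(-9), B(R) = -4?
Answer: 256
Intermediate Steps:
r(X) = 13*X
f = -12 (f = (-19 + 124) + 13*(-9) = 105 - 117 = -12)
(f + B(-9))² = (-12 - 4)² = (-16)² = 256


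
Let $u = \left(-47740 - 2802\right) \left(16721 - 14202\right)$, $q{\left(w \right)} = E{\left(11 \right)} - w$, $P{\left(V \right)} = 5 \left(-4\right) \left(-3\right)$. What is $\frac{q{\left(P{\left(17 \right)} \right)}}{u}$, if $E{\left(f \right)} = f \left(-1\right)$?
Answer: $\frac{71}{127315298} \approx 5.5767 \cdot 10^{-7}$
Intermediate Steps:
$E{\left(f \right)} = - f$
$P{\left(V \right)} = 60$ ($P{\left(V \right)} = \left(-20\right) \left(-3\right) = 60$)
$q{\left(w \right)} = -11 - w$ ($q{\left(w \right)} = \left(-1\right) 11 - w = -11 - w$)
$u = -127315298$ ($u = \left(-50542\right) 2519 = -127315298$)
$\frac{q{\left(P{\left(17 \right)} \right)}}{u} = \frac{-11 - 60}{-127315298} = \left(-11 - 60\right) \left(- \frac{1}{127315298}\right) = \left(-71\right) \left(- \frac{1}{127315298}\right) = \frac{71}{127315298}$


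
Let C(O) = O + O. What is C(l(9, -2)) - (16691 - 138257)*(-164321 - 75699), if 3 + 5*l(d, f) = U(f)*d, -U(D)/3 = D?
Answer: -145891356498/5 ≈ -2.9178e+10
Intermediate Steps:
U(D) = -3*D
l(d, f) = -⅗ - 3*d*f/5 (l(d, f) = -⅗ + ((-3*f)*d)/5 = -⅗ + (-3*d*f)/5 = -⅗ - 3*d*f/5)
C(O) = 2*O
C(l(9, -2)) - (16691 - 138257)*(-164321 - 75699) = 2*(-⅗ - ⅗*9*(-2)) - (16691 - 138257)*(-164321 - 75699) = 2*(-⅗ + 54/5) - (-121566)*(-240020) = 2*(51/5) - 1*29178271320 = 102/5 - 29178271320 = -145891356498/5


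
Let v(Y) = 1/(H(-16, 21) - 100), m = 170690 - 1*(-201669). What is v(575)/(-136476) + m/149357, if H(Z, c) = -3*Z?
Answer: 203272279025/81534583728 ≈ 2.4931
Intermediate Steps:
m = 372359 (m = 170690 + 201669 = 372359)
v(Y) = -1/52 (v(Y) = 1/(-3*(-16) - 100) = 1/(48 - 100) = 1/(-52) = -1/52)
v(575)/(-136476) + m/149357 = -1/52/(-136476) + 372359/149357 = -1/52*(-1/136476) + 372359*(1/149357) = 1/7096752 + 28643/11489 = 203272279025/81534583728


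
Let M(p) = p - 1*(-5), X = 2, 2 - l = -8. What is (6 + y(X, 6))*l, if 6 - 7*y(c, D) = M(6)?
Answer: 370/7 ≈ 52.857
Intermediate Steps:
l = 10 (l = 2 - 1*(-8) = 2 + 8 = 10)
M(p) = 5 + p (M(p) = p + 5 = 5 + p)
y(c, D) = -5/7 (y(c, D) = 6/7 - (5 + 6)/7 = 6/7 - ⅐*11 = 6/7 - 11/7 = -5/7)
(6 + y(X, 6))*l = (6 - 5/7)*10 = (37/7)*10 = 370/7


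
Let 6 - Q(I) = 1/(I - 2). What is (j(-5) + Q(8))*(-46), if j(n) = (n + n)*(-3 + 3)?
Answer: -805/3 ≈ -268.33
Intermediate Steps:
j(n) = 0 (j(n) = (2*n)*0 = 0)
Q(I) = 6 - 1/(-2 + I) (Q(I) = 6 - 1/(I - 2) = 6 - 1/(-2 + I))
(j(-5) + Q(8))*(-46) = (0 + (-13 + 6*8)/(-2 + 8))*(-46) = (0 + (-13 + 48)/6)*(-46) = (0 + (⅙)*35)*(-46) = (0 + 35/6)*(-46) = (35/6)*(-46) = -805/3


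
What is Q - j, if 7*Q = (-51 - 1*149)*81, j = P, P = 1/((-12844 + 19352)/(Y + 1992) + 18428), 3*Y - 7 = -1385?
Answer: -686486906893/296630138 ≈ -2314.3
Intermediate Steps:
Y = -1378/3 (Y = 7/3 + (⅓)*(-1385) = 7/3 - 1385/3 = -1378/3 ≈ -459.33)
P = 2299/42375734 (P = 1/((-12844 + 19352)/(-1378/3 + 1992) + 18428) = 1/(6508/(4598/3) + 18428) = 1/(6508*(3/4598) + 18428) = 1/(9762/2299 + 18428) = 1/(42375734/2299) = 2299/42375734 ≈ 5.4253e-5)
j = 2299/42375734 ≈ 5.4253e-5
Q = -16200/7 (Q = ((-51 - 1*149)*81)/7 = ((-51 - 149)*81)/7 = (-200*81)/7 = (⅐)*(-16200) = -16200/7 ≈ -2314.3)
Q - j = -16200/7 - 1*2299/42375734 = -16200/7 - 2299/42375734 = -686486906893/296630138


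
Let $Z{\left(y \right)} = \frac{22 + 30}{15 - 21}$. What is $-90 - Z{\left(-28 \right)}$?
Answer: $- \frac{244}{3} \approx -81.333$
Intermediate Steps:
$Z{\left(y \right)} = - \frac{26}{3}$ ($Z{\left(y \right)} = \frac{52}{-6} = 52 \left(- \frac{1}{6}\right) = - \frac{26}{3}$)
$-90 - Z{\left(-28 \right)} = -90 - - \frac{26}{3} = -90 + \frac{26}{3} = - \frac{244}{3}$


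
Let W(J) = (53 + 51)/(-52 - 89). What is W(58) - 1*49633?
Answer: -6998357/141 ≈ -49634.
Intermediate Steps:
W(J) = -104/141 (W(J) = 104/(-141) = 104*(-1/141) = -104/141)
W(58) - 1*49633 = -104/141 - 1*49633 = -104/141 - 49633 = -6998357/141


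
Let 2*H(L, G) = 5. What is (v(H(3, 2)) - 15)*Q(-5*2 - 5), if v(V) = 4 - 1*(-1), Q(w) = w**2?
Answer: -2250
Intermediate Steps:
H(L, G) = 5/2 (H(L, G) = (1/2)*5 = 5/2)
v(V) = 5 (v(V) = 4 + 1 = 5)
(v(H(3, 2)) - 15)*Q(-5*2 - 5) = (5 - 15)*(-5*2 - 5)**2 = -10*(-10 - 5)**2 = -10*(-15)**2 = -10*225 = -2250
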